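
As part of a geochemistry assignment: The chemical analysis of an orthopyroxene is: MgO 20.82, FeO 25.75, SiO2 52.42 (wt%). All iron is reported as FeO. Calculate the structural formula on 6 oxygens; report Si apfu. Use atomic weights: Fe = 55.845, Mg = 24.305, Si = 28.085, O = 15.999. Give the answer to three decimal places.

1.998 Si apfu

20.82 wt% MgO ÷ 40.304 g/mol = 0.51657 mol, giving 0.51657 Mg and 0.51657 O.
25.75 wt% FeO ÷ 71.844 g/mol = 0.35842 mol, giving 0.35842 Fe and 0.35842 O.
52.42 wt% SiO2 ÷ 60.083 g/mol = 0.87246 mol, giving 0.87246 Si and 1.74492 O.
Oxygen sums to 2.61991; scaling by 6/2.61991 = 2.29016 puts the formula on 6 O.
Si: 0.87246 × 2.29016 = 1.998 atoms per formula unit.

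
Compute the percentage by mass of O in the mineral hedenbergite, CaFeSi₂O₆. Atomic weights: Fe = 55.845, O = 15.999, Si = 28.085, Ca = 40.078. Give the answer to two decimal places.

38.69 wt%

Formula mass = 1×40.078 + 1×55.845 + 2×28.085 + 6×15.999 = 248.087 g/mol, of which 95.994 g is O.
So O makes up 95.994/248.087 = 0.3869 of the mass, i.e. 38.69%.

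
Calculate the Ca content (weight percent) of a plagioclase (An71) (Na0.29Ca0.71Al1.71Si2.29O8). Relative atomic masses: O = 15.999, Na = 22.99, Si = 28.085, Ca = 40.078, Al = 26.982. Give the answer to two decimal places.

10.40 weight percent

Formula mass = 0.29*22.99 + 0.71*40.078 + 1.71*26.982 + 2.29*28.085 + 8*15.999 = 273.568 g/mol, of which 28.455 g is Ca.
So Ca makes up 28.455/273.568 = 0.1040 of the mass, i.e. 10.40%.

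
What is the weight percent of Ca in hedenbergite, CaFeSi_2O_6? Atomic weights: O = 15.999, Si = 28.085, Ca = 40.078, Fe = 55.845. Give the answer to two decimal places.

16.15 wt%

M(CaFeSi_2O_6) = 248.087 g/mol.
Ca contributes 1 × 40.078 = 40.078 g per mole.
40.078/248.087 = 0.1615 → 16.15%.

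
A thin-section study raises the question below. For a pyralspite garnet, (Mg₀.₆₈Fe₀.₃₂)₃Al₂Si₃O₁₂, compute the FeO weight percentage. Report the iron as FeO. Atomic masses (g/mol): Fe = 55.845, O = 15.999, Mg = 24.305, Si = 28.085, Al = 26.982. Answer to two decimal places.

Formula mass = 433.400 g/mol.
0.96 Fe → 0.9600 mol FeO per formula unit; M(FeO) = 71.844, so FeO mass = 68.970 g.
68.970/433.400 × 100 = 15.91 wt%.

15.91 wt%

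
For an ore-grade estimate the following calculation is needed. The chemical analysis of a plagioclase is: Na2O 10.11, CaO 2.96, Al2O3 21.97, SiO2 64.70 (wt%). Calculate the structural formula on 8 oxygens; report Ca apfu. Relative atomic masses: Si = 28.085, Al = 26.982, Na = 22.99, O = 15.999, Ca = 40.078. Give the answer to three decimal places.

0.140 Ca apfu

Na2O: 10.11/61.979 = 0.16312 mol → 0.32624 mol Na, 0.16312 mol O.
CaO: 2.96/56.077 = 0.05278 mol → 0.05278 mol Ca, 0.05278 mol O.
Al2O3: 21.97/101.961 = 0.21547 mol → 0.43094 mol Al, 0.64641 mol O.
SiO2: 64.70/60.083 = 1.07684 mol → 1.07684 mol Si, 2.15368 mol O.
Total oxygen = 3.01599 mol. Normalization factor = 8/3.01599 = 2.65253.
Ca per 8 O = 0.05278 × 2.65253 = 0.140.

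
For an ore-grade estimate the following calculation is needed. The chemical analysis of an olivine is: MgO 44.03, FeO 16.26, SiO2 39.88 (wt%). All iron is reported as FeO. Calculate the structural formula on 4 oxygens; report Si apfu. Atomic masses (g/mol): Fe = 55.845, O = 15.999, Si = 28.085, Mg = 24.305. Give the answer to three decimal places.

MgO (M=40.304): mol = 1.09245; Mg = 1.09245, O = 1.09245.
FeO (M=71.844): mol = 0.22632; Fe = 0.22632, O = 0.22632.
SiO2 (M=60.083): mol = 0.66375; Si = 0.66375, O = 1.32750.
ΣO = 2.64627; factor = 4/ΣO = 1.51156.
Si apfu = 0.66375 × 1.51156 = 1.003.

1.003 Si apfu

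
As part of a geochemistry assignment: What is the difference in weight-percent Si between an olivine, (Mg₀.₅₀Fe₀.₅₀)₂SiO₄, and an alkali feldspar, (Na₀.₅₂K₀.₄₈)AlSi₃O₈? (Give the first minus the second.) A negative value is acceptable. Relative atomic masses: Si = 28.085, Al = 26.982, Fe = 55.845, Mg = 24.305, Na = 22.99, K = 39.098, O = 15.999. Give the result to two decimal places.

First mineral: 28.085 g Si in 172.231 g formula = 16.31 wt% Si.
Second mineral: 84.255 g Si in 269.951 g formula = 31.21 wt% Si.
16.31% − 31.21% gives a difference of -14.90 percentage points.

-14.90 percentage points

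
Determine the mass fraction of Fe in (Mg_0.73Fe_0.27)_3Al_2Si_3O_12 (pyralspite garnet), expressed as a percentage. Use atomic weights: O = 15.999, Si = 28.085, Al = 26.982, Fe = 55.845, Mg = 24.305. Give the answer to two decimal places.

Molar mass of (Mg_0.73Fe_0.27)_3Al_2Si_3O_12: 2.19*24.305 + 0.81*55.845 + 2*26.982 + 3*28.085 + 12*15.999 = 428.669 g/mol.
Mass of Fe per formula unit: 0.81 × 55.845 = 45.234 g.
Weight fraction Fe = 45.234 / 428.669 = 0.1055.

10.55 mass %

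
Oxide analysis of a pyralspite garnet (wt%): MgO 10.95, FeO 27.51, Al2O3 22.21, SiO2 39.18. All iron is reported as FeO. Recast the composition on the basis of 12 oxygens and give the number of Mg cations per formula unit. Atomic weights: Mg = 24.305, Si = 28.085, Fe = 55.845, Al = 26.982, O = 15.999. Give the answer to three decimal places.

1.248 Mg apfu

MgO: 10.95/40.304 = 0.27169 mol → 0.27169 mol Mg, 0.27169 mol O.
FeO: 27.51/71.844 = 0.38291 mol → 0.38291 mol Fe, 0.38291 mol O.
Al2O3: 22.21/101.961 = 0.21783 mol → 0.43566 mol Al, 0.65349 mol O.
SiO2: 39.18/60.083 = 0.65210 mol → 0.65210 mol Si, 1.30420 mol O.
Total oxygen = 2.61229 mol. Normalization factor = 12/2.61229 = 4.59367.
Mg per 12 O = 0.27169 × 4.59367 = 1.248.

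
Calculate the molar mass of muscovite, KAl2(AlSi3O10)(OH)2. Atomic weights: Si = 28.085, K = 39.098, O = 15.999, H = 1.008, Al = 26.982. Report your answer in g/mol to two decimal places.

K: 1 × 39.098 = 39.0980
Al: 3 × 26.982 = 80.9460
Si: 3 × 28.085 = 84.2550
O: 12 × 15.999 = 191.9880
H: 2 × 1.008 = 2.0160
Summing the contributions gives the formula mass.

398.30 g/mol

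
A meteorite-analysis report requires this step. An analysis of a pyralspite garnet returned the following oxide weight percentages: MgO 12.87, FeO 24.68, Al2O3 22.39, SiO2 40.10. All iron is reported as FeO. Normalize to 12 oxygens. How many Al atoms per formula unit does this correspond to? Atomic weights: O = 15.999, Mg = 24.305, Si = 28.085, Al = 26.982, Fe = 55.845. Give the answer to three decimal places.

12.87 wt% MgO ÷ 40.304 g/mol = 0.31932 mol, giving 0.31932 Mg and 0.31932 O.
24.68 wt% FeO ÷ 71.844 g/mol = 0.34352 mol, giving 0.34352 Fe and 0.34352 O.
22.39 wt% Al2O3 ÷ 101.961 g/mol = 0.21959 mol, giving 0.43918 Al and 0.65877 O.
40.10 wt% SiO2 ÷ 60.083 g/mol = 0.66741 mol, giving 0.66741 Si and 1.33482 O.
Oxygen sums to 2.65643; scaling by 12/2.65643 = 4.51734 puts the formula on 12 O.
Al: 0.43918 × 4.51734 = 1.984 atoms per formula unit.

1.984 Al apfu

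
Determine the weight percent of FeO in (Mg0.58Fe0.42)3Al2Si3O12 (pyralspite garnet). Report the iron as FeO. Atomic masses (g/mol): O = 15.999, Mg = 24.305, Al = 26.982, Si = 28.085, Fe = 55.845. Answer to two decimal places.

20.44 wt%

M((Mg0.58Fe0.42)3Al2Si3O12) = 442.862 g/mol; M(FeO) = 71.844 g/mol.
Moles FeO per formula unit = 1.26 Fe ÷ 1 = 1.2600.
FeO fraction = (1.2600 × 71.844) / 442.862 = 90.523/442.862 = 0.2044.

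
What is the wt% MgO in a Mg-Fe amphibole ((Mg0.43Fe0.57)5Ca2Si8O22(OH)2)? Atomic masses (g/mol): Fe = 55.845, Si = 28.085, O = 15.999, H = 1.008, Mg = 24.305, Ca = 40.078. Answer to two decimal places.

Molar mass of (Mg0.43Fe0.57)5Ca2Si8O22(OH)2 = 2.15·24.305 + 2.85·55.845 + 2·40.078 + 8·28.085 + 24·15.999 + 2·1.008 = 902.242 g/mol.
Each formula unit contains 2.15 Mg, equivalent to 2.15/1 = 2.1500 mol MgO.
M(MgO) = 1×24.305 + 1×15.999 = 40.304 g/mol.
Mass of MgO per formula unit = 2.1500 × 40.304 = 86.654 g.
MgO wt% = 86.654 / 902.242 × 100 = 9.60%.

9.60 wt%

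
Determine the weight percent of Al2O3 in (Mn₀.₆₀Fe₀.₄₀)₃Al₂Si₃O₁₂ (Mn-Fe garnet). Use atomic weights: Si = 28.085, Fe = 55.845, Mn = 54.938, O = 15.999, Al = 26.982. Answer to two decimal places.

Formula mass = 496.109 g/mol.
2 Al → 1.0000 mol Al2O3 per formula unit; M(Al2O3) = 101.961, so Al2O3 mass = 101.961 g.
101.961/496.109 × 100 = 20.55 wt%.

20.55 wt%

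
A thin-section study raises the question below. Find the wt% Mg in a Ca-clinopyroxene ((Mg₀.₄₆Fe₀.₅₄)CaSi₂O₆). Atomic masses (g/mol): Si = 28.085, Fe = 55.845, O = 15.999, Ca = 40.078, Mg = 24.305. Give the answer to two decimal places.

4.79 wt%

M((Mg₀.₄₆Fe₀.₅₄)CaSi₂O₆) = 233.579 g/mol.
Mg contributes 0.46 × 24.305 = 11.180 g per mole.
11.180/233.579 = 0.0479 → 4.79%.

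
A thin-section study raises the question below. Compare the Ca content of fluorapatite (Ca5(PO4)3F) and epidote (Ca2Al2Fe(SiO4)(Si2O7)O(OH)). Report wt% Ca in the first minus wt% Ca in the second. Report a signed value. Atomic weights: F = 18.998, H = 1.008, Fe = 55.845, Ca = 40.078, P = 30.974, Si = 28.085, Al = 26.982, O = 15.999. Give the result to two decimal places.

Ca in Ca5(PO4)3F: molar mass 504.298 g/mol; 5×40.078 = 200.390 g → 39.74 wt%.
Ca in Ca2Al2Fe(SiO4)(Si2O7)O(OH): molar mass 483.215 g/mol; 2×40.078 = 80.156 g → 16.59 wt%.
Difference = 39.74 − 16.59 = 23.15 percentage points.

23.15 percentage points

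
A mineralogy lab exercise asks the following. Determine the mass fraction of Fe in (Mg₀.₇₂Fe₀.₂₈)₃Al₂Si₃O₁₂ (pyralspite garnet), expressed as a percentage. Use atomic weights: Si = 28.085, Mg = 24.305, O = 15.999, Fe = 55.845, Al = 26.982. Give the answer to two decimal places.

10.92 wt%

Molar mass of (Mg₀.₇₂Fe₀.₂₈)₃Al₂Si₃O₁₂: 2.16·24.305 + 0.84·55.845 + 2·26.982 + 3·28.085 + 12·15.999 = 429.616 g/mol.
Mass of Fe per formula unit: 0.84 × 55.845 = 46.910 g.
Weight fraction Fe = 46.910 / 429.616 = 0.1092.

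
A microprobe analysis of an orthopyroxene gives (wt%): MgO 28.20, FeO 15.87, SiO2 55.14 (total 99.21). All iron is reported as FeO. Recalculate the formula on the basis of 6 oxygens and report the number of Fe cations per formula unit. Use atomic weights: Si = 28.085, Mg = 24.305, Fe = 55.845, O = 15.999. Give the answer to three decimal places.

MgO: 28.20/40.304 = 0.69968 mol → 0.69968 mol Mg, 0.69968 mol O.
FeO: 15.87/71.844 = 0.22090 mol → 0.22090 mol Fe, 0.22090 mol O.
SiO2: 55.14/60.083 = 0.91773 mol → 0.91773 mol Si, 1.83546 mol O.
Total oxygen = 2.75604 mol. Normalization factor = 6/2.75604 = 2.17704.
Fe per 6 O = 0.22090 × 2.17704 = 0.481.

0.481 Fe apfu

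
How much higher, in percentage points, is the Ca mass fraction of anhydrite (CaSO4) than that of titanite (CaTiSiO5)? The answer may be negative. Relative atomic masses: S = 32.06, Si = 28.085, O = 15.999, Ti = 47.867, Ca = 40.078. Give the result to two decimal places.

8.99 percentage points

Ca in CaSO4: molar mass 136.134 g/mol; 1×40.078 = 40.078 g → 29.44 wt%.
Ca in CaTiSiO5: molar mass 196.025 g/mol; 1×40.078 = 40.078 g → 20.45 wt%.
Difference = 29.44 − 20.45 = 8.99 percentage points.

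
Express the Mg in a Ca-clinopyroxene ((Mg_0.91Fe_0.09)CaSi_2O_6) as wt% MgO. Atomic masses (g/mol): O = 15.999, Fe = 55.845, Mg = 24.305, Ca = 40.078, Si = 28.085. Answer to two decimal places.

16.72 wt%

Formula mass = 219.386 g/mol.
0.91 Mg → 0.9100 mol MgO per formula unit; M(MgO) = 40.304, so MgO mass = 36.677 g.
36.677/219.386 × 100 = 16.72 wt%.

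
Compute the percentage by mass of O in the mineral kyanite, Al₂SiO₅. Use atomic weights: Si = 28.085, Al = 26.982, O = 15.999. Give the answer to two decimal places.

M(Al₂SiO₅) = 162.044 g/mol.
O contributes 5 × 15.999 = 79.995 g per mole.
79.995/162.044 = 0.4937 → 49.37%.

49.37 wt%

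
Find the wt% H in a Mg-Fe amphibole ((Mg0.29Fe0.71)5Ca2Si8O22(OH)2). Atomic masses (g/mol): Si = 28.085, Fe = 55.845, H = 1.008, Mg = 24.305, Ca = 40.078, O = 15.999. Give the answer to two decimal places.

0.22 wt%

Formula mass = 1.45*24.305 + 3.55*55.845 + 2*40.078 + 8*28.085 + 24*15.999 + 2*1.008 = 924.320 g/mol, of which 2.016 g is H.
So H makes up 2.016/924.320 = 0.0022 of the mass, i.e. 0.22%.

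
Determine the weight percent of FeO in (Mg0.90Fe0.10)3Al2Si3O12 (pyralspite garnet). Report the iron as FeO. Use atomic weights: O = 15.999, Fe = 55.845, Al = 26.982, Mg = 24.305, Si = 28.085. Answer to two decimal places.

Formula mass = 412.584 g/mol.
0.30 Fe → 0.3000 mol FeO per formula unit; M(FeO) = 71.844, so FeO mass = 21.553 g.
21.553/412.584 × 100 = 5.22 wt%.

5.22 wt%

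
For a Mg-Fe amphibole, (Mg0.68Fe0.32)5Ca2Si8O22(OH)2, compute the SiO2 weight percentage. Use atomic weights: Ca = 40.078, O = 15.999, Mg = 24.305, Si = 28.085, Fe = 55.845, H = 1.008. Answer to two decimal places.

55.71 wt%

Molar mass of (Mg0.68Fe0.32)5Ca2Si8O22(OH)2 = 3.40*24.305 + 1.60*55.845 + 2*40.078 + 8*28.085 + 24*15.999 + 2*1.008 = 862.817 g/mol.
Each formula unit contains 8 Si, equivalent to 8/1 = 8.0000 mol SiO2.
M(SiO2) = 1×28.085 + 2×15.999 = 60.083 g/mol.
Mass of SiO2 per formula unit = 8.0000 × 60.083 = 480.664 g.
SiO2 wt% = 480.664 / 862.817 × 100 = 55.71%.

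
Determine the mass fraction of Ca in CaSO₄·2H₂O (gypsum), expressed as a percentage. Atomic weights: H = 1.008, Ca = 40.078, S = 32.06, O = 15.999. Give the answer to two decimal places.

23.28 weight percent

Molar mass of CaSO₄·2H₂O: 1×40.078 + 1×32.06 + 6×15.999 + 4×1.008 = 172.164 g/mol.
Mass of Ca per formula unit: 1 × 40.078 = 40.078 g.
Weight fraction Ca = 40.078 / 172.164 = 0.2328.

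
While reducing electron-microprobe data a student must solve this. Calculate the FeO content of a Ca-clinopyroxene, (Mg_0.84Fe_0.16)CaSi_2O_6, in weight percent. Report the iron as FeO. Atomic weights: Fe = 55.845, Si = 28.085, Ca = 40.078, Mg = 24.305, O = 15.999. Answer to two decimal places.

5.19 wt%

M((Mg_0.84Fe_0.16)CaSi_2O_6) = 221.593 g/mol; M(FeO) = 71.844 g/mol.
Moles FeO per formula unit = 0.16 Fe ÷ 1 = 0.1600.
FeO fraction = (0.1600 × 71.844) / 221.593 = 11.495/221.593 = 0.0519.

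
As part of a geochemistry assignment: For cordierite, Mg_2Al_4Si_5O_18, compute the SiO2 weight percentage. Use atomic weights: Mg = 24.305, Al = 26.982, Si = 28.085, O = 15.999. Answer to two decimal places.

51.36 wt%

Formula mass = 584.945 g/mol.
5 Si → 5.0000 mol SiO2 per formula unit; M(SiO2) = 60.083, so SiO2 mass = 300.415 g.
300.415/584.945 × 100 = 51.36 wt%.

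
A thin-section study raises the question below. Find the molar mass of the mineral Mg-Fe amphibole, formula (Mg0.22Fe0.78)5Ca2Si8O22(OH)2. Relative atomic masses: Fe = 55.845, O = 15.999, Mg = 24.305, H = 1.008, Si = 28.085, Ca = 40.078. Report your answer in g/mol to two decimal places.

935.36 g/mol

The formula mass is the sum 1.10·24.305 + 3.90·55.845 + 2·40.078 + 8·28.085 + 24·15.999 + 2·1.008.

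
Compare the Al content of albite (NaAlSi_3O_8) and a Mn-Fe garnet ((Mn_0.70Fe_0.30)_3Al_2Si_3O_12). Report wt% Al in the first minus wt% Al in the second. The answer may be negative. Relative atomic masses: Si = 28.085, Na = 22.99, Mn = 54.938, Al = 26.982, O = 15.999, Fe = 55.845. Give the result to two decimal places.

M(NaAlSi_3O_8) = 262.219 g/mol, so wt% Al = 26.982/262.219 × 100 = 10.29%.
M((Mn_0.70Fe_0.30)_3Al_2Si_3O_12) = 495.837 g/mol, so wt% Al = 53.964/495.837 × 100 = 10.88%.
10.29 − 10.88 = -0.59 pp.

-0.59 percentage points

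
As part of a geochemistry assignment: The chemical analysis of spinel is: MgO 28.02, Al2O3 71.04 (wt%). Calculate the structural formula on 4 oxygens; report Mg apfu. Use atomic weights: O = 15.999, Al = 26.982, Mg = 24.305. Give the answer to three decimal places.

MgO (M=40.304): mol = 0.69522; Mg = 0.69522, O = 0.69522.
Al2O3 (M=101.961): mol = 0.69674; Al = 1.39348, O = 2.09022.
ΣO = 2.78544; factor = 4/ΣO = 1.43604.
Mg apfu = 0.69522 × 1.43604 = 0.998.

0.998 Mg apfu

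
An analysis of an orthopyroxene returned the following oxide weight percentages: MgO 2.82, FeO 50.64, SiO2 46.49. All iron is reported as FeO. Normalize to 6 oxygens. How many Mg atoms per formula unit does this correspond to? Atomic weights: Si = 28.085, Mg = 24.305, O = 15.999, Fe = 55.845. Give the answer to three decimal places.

0.181 Mg apfu

2.82 wt% MgO ÷ 40.304 g/mol = 0.06997 mol, giving 0.06997 Mg and 0.06997 O.
50.64 wt% FeO ÷ 71.844 g/mol = 0.70486 mol, giving 0.70486 Fe and 0.70486 O.
46.49 wt% SiO2 ÷ 60.083 g/mol = 0.77376 mol, giving 0.77376 Si and 1.54752 O.
Oxygen sums to 2.32235; scaling by 6/2.32235 = 2.58359 puts the formula on 6 O.
Mg: 0.06997 × 2.58359 = 0.181 atoms per formula unit.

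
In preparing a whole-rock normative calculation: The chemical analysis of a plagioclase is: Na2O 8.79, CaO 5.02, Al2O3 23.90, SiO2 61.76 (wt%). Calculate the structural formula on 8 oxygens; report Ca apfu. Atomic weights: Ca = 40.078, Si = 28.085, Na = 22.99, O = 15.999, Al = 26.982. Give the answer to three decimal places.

0.239 Ca apfu

8.79 wt% Na2O ÷ 61.979 g/mol = 0.14182 mol, giving 0.28364 Na and 0.14182 O.
5.02 wt% CaO ÷ 56.077 g/mol = 0.08952 mol, giving 0.08952 Ca and 0.08952 O.
23.90 wt% Al2O3 ÷ 101.961 g/mol = 0.23440 mol, giving 0.46880 Al and 0.70320 O.
61.76 wt% SiO2 ÷ 60.083 g/mol = 1.02791 mol, giving 1.02791 Si and 2.05582 O.
Oxygen sums to 2.99036; scaling by 8/2.99036 = 2.67526 puts the formula on 8 O.
Ca: 0.08952 × 2.67526 = 0.239 atoms per formula unit.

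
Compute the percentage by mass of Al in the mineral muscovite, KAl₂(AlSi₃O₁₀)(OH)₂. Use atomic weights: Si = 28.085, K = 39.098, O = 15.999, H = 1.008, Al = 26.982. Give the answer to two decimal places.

20.32 wt%

Molar mass of KAl₂(AlSi₃O₁₀)(OH)₂: 1×39.098 + 3×26.982 + 3×28.085 + 12×15.999 + 2×1.008 = 398.303 g/mol.
Mass of Al per formula unit: 3 × 26.982 = 80.946 g.
Weight fraction Al = 80.946 / 398.303 = 0.2032.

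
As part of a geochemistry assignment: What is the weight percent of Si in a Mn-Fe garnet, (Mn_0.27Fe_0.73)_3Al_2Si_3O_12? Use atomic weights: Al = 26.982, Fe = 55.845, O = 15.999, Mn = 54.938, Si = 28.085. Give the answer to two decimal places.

16.95 mass %

Formula mass = 0.81×54.938 + 2.19×55.845 + 2×26.982 + 3×28.085 + 12×15.999 = 497.007 g/mol, of which 84.255 g is Si.
So Si makes up 84.255/497.007 = 0.1695 of the mass, i.e. 16.95%.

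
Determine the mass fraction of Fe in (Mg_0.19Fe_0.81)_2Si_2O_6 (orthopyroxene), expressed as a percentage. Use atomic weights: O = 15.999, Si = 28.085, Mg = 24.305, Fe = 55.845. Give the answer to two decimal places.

35.92 wt%

M((Mg_0.19Fe_0.81)_2Si_2O_6) = 251.869 g/mol.
Fe contributes 1.62 × 55.845 = 90.469 g per mole.
90.469/251.869 = 0.3592 → 35.92%.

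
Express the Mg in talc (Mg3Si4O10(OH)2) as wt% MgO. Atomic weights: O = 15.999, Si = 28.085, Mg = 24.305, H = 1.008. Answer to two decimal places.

31.88 wt%

M(Mg3Si4O10(OH)2) = 379.259 g/mol; M(MgO) = 40.304 g/mol.
Moles MgO per formula unit = 3 Mg ÷ 1 = 3.0000.
MgO fraction = (3.0000 × 40.304) / 379.259 = 120.912/379.259 = 0.3188.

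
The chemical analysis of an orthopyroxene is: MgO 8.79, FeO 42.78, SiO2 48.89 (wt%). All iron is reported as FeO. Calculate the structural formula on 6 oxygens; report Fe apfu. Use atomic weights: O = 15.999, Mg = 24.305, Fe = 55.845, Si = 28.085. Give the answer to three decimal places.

8.79 wt% MgO ÷ 40.304 g/mol = 0.21809 mol, giving 0.21809 Mg and 0.21809 O.
42.78 wt% FeO ÷ 71.844 g/mol = 0.59546 mol, giving 0.59546 Fe and 0.59546 O.
48.89 wt% SiO2 ÷ 60.083 g/mol = 0.81371 mol, giving 0.81371 Si and 1.62742 O.
Oxygen sums to 2.44097; scaling by 6/2.44097 = 2.45804 puts the formula on 6 O.
Fe: 0.59546 × 2.45804 = 1.464 atoms per formula unit.

1.464 Fe apfu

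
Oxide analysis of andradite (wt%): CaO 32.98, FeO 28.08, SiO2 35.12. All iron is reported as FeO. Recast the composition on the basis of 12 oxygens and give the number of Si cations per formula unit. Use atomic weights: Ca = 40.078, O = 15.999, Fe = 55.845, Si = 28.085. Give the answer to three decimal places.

3.265 Si apfu

CaO: 32.98/56.077 = 0.58812 mol → 0.58812 mol Ca, 0.58812 mol O.
FeO: 28.08/71.844 = 0.39085 mol → 0.39085 mol Fe, 0.39085 mol O.
SiO2: 35.12/60.083 = 0.58452 mol → 0.58452 mol Si, 1.16904 mol O.
Total oxygen = 2.14801 mol. Normalization factor = 12/2.14801 = 5.58657.
Si per 12 O = 0.58452 × 5.58657 = 3.265.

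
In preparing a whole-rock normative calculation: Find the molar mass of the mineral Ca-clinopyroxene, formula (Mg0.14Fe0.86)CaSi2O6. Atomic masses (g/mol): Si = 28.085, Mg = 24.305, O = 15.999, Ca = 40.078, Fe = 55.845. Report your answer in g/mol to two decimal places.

M = 0.14*24.305 + 0.86*55.845 + 1*40.078 + 2*28.085 + 6*15.999

243.67 g/mol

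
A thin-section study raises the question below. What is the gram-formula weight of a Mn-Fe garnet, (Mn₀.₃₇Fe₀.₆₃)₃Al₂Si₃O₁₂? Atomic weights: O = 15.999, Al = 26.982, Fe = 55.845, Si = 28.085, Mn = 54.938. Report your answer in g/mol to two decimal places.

496.74 g/mol

M = 1.11(54.938) + 1.89(55.845) + 2(26.982) + 3(28.085) + 12(15.999)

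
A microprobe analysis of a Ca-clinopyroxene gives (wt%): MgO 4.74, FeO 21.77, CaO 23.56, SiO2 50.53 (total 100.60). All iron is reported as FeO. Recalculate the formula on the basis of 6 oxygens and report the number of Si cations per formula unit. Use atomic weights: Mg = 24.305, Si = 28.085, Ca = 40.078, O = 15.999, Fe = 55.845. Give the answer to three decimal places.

2.000 Si apfu

MgO (M=40.304): mol = 0.11761; Mg = 0.11761, O = 0.11761.
FeO (M=71.844): mol = 0.30302; Fe = 0.30302, O = 0.30302.
CaO (M=56.077): mol = 0.42014; Ca = 0.42014, O = 0.42014.
SiO2 (M=60.083): mol = 0.84100; Si = 0.84100, O = 1.68200.
ΣO = 2.52277; factor = 6/ΣO = 2.37834.
Si apfu = 0.84100 × 2.37834 = 2.000.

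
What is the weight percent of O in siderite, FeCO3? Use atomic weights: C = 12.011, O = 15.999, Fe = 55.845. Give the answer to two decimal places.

M(FeCO3) = 115.853 g/mol.
O contributes 3 × 15.999 = 47.997 g per mole.
47.997/115.853 = 0.4143 → 41.43%.

41.43 weight percent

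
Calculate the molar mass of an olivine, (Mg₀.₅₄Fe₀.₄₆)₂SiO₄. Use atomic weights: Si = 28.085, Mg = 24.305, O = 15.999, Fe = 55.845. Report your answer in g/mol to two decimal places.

The formula mass is the sum 1.08*24.305 + 0.92*55.845 + 1*28.085 + 4*15.999.

169.71 g/mol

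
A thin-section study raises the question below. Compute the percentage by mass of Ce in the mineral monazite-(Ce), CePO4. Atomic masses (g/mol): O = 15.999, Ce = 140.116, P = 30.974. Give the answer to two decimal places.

Molar mass of CePO4: 1·140.116 + 1·30.974 + 4·15.999 = 235.086 g/mol.
Mass of Ce per formula unit: 1 × 140.116 = 140.116 g.
Weight fraction Ce = 140.116 / 235.086 = 0.5960.

59.60 weight percent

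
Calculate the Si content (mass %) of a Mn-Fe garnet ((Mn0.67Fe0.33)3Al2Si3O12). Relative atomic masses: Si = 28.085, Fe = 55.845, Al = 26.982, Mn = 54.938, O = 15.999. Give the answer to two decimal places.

Formula mass = 2.01*54.938 + 0.99*55.845 + 2*26.982 + 3*28.085 + 12*15.999 = 495.919 g/mol, of which 84.255 g is Si.
So Si makes up 84.255/495.919 = 0.1699 of the mass, i.e. 16.99%.

16.99 mass %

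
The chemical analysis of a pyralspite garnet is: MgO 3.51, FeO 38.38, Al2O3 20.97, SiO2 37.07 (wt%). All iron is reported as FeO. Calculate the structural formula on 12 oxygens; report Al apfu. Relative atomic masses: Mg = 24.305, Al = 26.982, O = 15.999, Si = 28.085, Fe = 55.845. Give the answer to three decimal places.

3.51 wt% MgO ÷ 40.304 g/mol = 0.08709 mol, giving 0.08709 Mg and 0.08709 O.
38.38 wt% FeO ÷ 71.844 g/mol = 0.53421 mol, giving 0.53421 Fe and 0.53421 O.
20.97 wt% Al2O3 ÷ 101.961 g/mol = 0.20567 mol, giving 0.41134 Al and 0.61701 O.
37.07 wt% SiO2 ÷ 60.083 g/mol = 0.61698 mol, giving 0.61698 Si and 1.23396 O.
Oxygen sums to 2.47227; scaling by 12/2.47227 = 4.85384 puts the formula on 12 O.
Al: 0.41134 × 4.85384 = 1.997 atoms per formula unit.

1.997 Al apfu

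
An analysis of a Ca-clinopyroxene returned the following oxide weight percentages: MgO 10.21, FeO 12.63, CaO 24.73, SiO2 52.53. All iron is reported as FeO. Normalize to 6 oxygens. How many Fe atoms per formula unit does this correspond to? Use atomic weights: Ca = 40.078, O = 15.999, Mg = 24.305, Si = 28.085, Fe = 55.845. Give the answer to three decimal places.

0.403 Fe apfu

10.21 wt% MgO ÷ 40.304 g/mol = 0.25332 mol, giving 0.25332 Mg and 0.25332 O.
12.63 wt% FeO ÷ 71.844 g/mol = 0.17580 mol, giving 0.17580 Fe and 0.17580 O.
24.73 wt% CaO ÷ 56.077 g/mol = 0.44100 mol, giving 0.44100 Ca and 0.44100 O.
52.53 wt% SiO2 ÷ 60.083 g/mol = 0.87429 mol, giving 0.87429 Si and 1.74858 O.
Oxygen sums to 2.61870; scaling by 6/2.61870 = 2.29121 puts the formula on 6 O.
Fe: 0.17580 × 2.29121 = 0.403 atoms per formula unit.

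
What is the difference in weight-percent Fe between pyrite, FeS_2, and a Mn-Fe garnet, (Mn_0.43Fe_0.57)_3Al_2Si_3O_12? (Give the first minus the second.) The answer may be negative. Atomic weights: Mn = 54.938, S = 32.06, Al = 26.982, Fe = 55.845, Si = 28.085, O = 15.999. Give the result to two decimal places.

Fe in FeS_2: molar mass 119.965 g/mol; 1×55.845 = 55.845 g → 46.55 wt%.
Fe in (Mn_0.43Fe_0.57)_3Al_2Si_3O_12: molar mass 496.572 g/mol; 1.71×55.845 = 95.495 g → 19.23 wt%.
Difference = 46.55 − 19.23 = 27.32 percentage points.

27.32 percentage points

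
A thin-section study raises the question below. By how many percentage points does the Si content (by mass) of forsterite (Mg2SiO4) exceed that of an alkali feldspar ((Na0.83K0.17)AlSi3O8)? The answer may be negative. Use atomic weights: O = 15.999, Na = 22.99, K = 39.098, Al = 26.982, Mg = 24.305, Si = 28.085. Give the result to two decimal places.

M(Mg2SiO4) = 140.691 g/mol, so wt% Si = 28.085/140.691 × 100 = 19.96%.
M((Na0.83K0.17)AlSi3O8) = 264.957 g/mol, so wt% Si = 84.255/264.957 × 100 = 31.80%.
19.96 − 31.80 = -11.84 pp.

-11.84 percentage points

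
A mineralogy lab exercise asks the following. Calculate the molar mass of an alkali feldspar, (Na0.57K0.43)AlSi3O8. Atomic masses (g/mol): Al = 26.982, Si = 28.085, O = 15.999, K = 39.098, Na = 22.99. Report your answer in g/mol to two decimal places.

269.15 g/mol

The formula mass is the sum 0.57(22.99) + 0.43(39.098) + 1(26.982) + 3(28.085) + 8(15.999).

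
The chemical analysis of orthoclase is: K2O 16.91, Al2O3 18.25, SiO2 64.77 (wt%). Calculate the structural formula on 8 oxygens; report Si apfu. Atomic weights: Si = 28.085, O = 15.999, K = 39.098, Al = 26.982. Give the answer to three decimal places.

3.002 Si apfu

16.91 wt% K2O ÷ 94.195 g/mol = 0.17952 mol, giving 0.35904 K and 0.17952 O.
18.25 wt% Al2O3 ÷ 101.961 g/mol = 0.17899 mol, giving 0.35798 Al and 0.53697 O.
64.77 wt% SiO2 ÷ 60.083 g/mol = 1.07801 mol, giving 1.07801 Si and 2.15602 O.
Oxygen sums to 2.87251; scaling by 8/2.87251 = 2.78502 puts the formula on 8 O.
Si: 1.07801 × 2.78502 = 3.002 atoms per formula unit.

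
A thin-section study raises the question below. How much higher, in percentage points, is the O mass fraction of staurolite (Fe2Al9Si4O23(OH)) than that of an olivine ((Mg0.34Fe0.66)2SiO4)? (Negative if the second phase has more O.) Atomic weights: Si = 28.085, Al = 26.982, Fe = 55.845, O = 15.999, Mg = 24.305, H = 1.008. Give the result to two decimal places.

9.98 percentage points

M(Fe2Al9Si4O23(OH)) = 851.852 g/mol, so wt% O = 383.976/851.852 × 100 = 45.08%.
M((Mg0.34Fe0.66)2SiO4) = 182.324 g/mol, so wt% O = 63.996/182.324 × 100 = 35.10%.
45.08 − 35.10 = 9.98 pp.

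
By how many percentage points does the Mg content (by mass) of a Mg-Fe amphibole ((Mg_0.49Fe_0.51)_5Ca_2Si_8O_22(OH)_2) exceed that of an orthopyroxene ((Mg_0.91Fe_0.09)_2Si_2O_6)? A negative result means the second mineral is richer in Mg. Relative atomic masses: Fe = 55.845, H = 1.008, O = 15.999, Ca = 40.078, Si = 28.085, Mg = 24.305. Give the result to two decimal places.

M((Mg_0.49Fe_0.51)_5Ca_2Si_8O_22(OH)_2) = 892.780 g/mol, so wt% Mg = 59.547/892.780 × 100 = 6.67%.
M((Mg_0.91Fe_0.09)_2Si_2O_6) = 206.451 g/mol, so wt% Mg = 44.235/206.451 × 100 = 21.43%.
6.67 − 21.43 = -14.76 pp.

-14.76 percentage points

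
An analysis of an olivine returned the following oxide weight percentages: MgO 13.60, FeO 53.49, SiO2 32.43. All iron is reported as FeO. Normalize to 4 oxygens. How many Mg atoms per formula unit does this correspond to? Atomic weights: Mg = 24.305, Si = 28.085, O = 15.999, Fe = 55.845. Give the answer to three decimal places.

0.624 Mg apfu

MgO (M=40.304): mol = 0.33744; Mg = 0.33744, O = 0.33744.
FeO (M=71.844): mol = 0.74453; Fe = 0.74453, O = 0.74453.
SiO2 (M=60.083): mol = 0.53975; Si = 0.53975, O = 1.07950.
ΣO = 2.16147; factor = 4/ΣO = 1.85059.
Mg apfu = 0.33744 × 1.85059 = 0.624.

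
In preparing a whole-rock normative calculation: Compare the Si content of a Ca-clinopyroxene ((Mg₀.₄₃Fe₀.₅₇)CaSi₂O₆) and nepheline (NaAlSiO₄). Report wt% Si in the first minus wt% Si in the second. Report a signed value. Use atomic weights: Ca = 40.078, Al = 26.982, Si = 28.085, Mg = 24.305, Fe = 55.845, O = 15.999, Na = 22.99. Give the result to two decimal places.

Si in (Mg₀.₄₃Fe₀.₅₇)CaSi₂O₆: molar mass 234.525 g/mol; 2×28.085 = 56.170 g → 23.95 wt%.
Si in NaAlSiO₄: molar mass 142.053 g/mol; 1×28.085 = 28.085 g → 19.77 wt%.
Difference = 23.95 − 19.77 = 4.18 percentage points.

4.18 percentage points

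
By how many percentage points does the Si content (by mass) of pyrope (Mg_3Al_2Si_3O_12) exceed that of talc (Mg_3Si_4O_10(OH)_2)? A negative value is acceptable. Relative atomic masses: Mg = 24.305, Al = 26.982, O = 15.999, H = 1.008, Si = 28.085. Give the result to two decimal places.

M(Mg_3Al_2Si_3O_12) = 403.122 g/mol, so wt% Si = 84.255/403.122 × 100 = 20.90%.
M(Mg_3Si_4O_10(OH)_2) = 379.259 g/mol, so wt% Si = 112.340/379.259 × 100 = 29.62%.
20.90 − 29.62 = -8.72 pp.

-8.72 percentage points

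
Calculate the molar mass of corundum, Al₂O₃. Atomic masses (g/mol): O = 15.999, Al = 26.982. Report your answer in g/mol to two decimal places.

Al: 2 × 26.982 = 53.9640
O: 3 × 15.999 = 47.9970
Summing the contributions gives the formula mass.

101.96 g/mol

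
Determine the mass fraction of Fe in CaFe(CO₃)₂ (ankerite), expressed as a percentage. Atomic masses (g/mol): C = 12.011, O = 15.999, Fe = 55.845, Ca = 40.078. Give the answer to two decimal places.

Formula mass = 1×40.078 + 1×55.845 + 2×12.011 + 6×15.999 = 215.939 g/mol, of which 55.845 g is Fe.
So Fe makes up 55.845/215.939 = 0.2586 of the mass, i.e. 25.86%.

25.86 mass %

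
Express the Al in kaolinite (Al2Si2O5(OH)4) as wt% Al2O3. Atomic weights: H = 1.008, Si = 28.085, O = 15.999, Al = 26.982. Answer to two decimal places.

39.50 wt%

Formula mass = 258.157 g/mol.
2 Al → 1.0000 mol Al2O3 per formula unit; M(Al2O3) = 101.961, so Al2O3 mass = 101.961 g.
101.961/258.157 × 100 = 39.50 wt%.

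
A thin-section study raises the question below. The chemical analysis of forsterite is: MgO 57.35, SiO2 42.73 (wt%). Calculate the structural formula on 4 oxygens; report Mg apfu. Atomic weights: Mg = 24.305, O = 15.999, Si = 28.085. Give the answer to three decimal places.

MgO (M=40.304): mol = 1.42294; Mg = 1.42294, O = 1.42294.
SiO2 (M=60.083): mol = 0.71118; Si = 0.71118, O = 1.42236.
ΣO = 2.84530; factor = 4/ΣO = 1.40583.
Mg apfu = 1.42294 × 1.40583 = 2.000.

2.000 Mg apfu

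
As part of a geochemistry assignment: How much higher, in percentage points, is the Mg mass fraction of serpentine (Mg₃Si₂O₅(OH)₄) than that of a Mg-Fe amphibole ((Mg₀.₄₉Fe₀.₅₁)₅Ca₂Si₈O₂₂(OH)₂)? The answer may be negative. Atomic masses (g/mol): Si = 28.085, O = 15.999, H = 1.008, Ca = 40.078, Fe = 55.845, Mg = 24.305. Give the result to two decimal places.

19.64 percentage points

M(Mg₃Si₂O₅(OH)₄) = 277.108 g/mol, so wt% Mg = 72.915/277.108 × 100 = 26.31%.
M((Mg₀.₄₉Fe₀.₅₁)₅Ca₂Si₈O₂₂(OH)₂) = 892.780 g/mol, so wt% Mg = 59.547/892.780 × 100 = 6.67%.
26.31 − 6.67 = 19.64 pp.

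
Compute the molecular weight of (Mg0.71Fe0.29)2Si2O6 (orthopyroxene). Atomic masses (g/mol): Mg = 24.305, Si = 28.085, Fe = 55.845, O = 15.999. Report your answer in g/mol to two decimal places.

M = 1.42·24.305 + 0.58·55.845 + 2·28.085 + 6·15.999

219.07 g/mol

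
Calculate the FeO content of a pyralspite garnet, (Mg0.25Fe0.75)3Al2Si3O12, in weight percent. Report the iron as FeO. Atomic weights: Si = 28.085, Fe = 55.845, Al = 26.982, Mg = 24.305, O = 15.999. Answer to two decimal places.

Formula mass = 474.087 g/mol.
2.25 Fe → 2.2500 mol FeO per formula unit; M(FeO) = 71.844, so FeO mass = 161.649 g.
161.649/474.087 × 100 = 34.10 wt%.

34.10 wt%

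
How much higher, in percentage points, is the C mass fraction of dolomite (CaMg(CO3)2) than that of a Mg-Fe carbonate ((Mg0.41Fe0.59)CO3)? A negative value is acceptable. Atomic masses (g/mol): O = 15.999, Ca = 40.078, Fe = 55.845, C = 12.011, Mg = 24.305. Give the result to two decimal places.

1.36 percentage points

M(CaMg(CO3)2) = 184.399 g/mol, so wt% C = 24.022/184.399 × 100 = 13.03%.
M((Mg0.41Fe0.59)CO3) = 102.922 g/mol, so wt% C = 12.011/102.922 × 100 = 11.67%.
13.03 − 11.67 = 1.36 pp.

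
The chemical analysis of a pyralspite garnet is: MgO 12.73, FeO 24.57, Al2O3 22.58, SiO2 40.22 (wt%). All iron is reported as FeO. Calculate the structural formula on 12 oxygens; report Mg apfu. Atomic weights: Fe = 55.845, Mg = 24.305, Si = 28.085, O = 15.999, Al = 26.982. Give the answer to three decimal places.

MgO (M=40.304): mol = 0.31585; Mg = 0.31585, O = 0.31585.
FeO (M=71.844): mol = 0.34199; Fe = 0.34199, O = 0.34199.
Al2O3 (M=101.961): mol = 0.22146; Al = 0.44292, O = 0.66438.
SiO2 (M=60.083): mol = 0.66941; Si = 0.66941, O = 1.33882.
ΣO = 2.66104; factor = 12/ΣO = 4.50952.
Mg apfu = 0.31585 × 4.50952 = 1.424.

1.424 Mg apfu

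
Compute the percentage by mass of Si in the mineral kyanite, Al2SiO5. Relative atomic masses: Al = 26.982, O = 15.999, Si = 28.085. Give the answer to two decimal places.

Molar mass of Al2SiO5: 2×26.982 + 1×28.085 + 5×15.999 = 162.044 g/mol.
Mass of Si per formula unit: 1 × 28.085 = 28.085 g.
Weight fraction Si = 28.085 / 162.044 = 0.1733.

17.33 weight percent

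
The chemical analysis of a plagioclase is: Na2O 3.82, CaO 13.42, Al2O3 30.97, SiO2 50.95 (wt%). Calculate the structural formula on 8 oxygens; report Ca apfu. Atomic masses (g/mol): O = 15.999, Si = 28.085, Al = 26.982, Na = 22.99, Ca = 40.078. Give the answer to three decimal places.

3.82 wt% Na2O ÷ 61.979 g/mol = 0.06163 mol, giving 0.12326 Na and 0.06163 O.
13.42 wt% CaO ÷ 56.077 g/mol = 0.23931 mol, giving 0.23931 Ca and 0.23931 O.
30.97 wt% Al2O3 ÷ 101.961 g/mol = 0.30374 mol, giving 0.60748 Al and 0.91122 O.
50.95 wt% SiO2 ÷ 60.083 g/mol = 0.84799 mol, giving 0.84799 Si and 1.69598 O.
Oxygen sums to 2.90814; scaling by 8/2.90814 = 2.75090 puts the formula on 8 O.
Ca: 0.23931 × 2.75090 = 0.658 atoms per formula unit.

0.658 Ca apfu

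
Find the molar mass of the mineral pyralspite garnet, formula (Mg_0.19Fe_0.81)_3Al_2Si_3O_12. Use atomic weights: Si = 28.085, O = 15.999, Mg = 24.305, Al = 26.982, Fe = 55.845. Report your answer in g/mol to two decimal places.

479.76 g/mol

M = 0.57·24.305 + 2.43·55.845 + 2·26.982 + 3·28.085 + 12·15.999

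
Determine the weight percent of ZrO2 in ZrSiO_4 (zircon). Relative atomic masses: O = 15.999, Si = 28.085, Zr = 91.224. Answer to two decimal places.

67.22 wt%

Molar mass of ZrSiO_4 = 1×91.224 + 1×28.085 + 4×15.999 = 183.305 g/mol.
Each formula unit contains 1 Zr, equivalent to 1/1 = 1.0000 mol ZrO2.
M(ZrO2) = 1×91.224 + 2×15.999 = 123.222 g/mol.
Mass of ZrO2 per formula unit = 1.0000 × 123.222 = 123.222 g.
ZrO2 wt% = 123.222 / 183.305 × 100 = 67.22%.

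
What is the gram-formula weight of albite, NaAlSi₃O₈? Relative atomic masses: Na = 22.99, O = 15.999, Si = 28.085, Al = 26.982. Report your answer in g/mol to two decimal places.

262.22 g/mol

Na: 1 × 22.99 = 22.9900
Al: 1 × 26.982 = 26.9820
Si: 3 × 28.085 = 84.2550
O: 8 × 15.999 = 127.9920
Summing the contributions gives the formula mass.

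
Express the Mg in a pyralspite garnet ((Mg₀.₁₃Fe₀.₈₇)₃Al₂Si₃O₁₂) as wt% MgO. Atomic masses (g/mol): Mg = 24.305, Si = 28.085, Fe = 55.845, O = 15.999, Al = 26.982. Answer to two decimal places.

M((Mg₀.₁₃Fe₀.₈₇)₃Al₂Si₃O₁₂) = 485.441 g/mol; M(MgO) = 40.304 g/mol.
Moles MgO per formula unit = 0.39 Mg ÷ 1 = 0.3900.
MgO fraction = (0.3900 × 40.304) / 485.441 = 15.719/485.441 = 0.0324.

3.24 wt%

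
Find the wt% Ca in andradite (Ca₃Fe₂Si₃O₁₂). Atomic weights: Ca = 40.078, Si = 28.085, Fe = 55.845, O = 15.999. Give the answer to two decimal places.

Formula mass = 3*40.078 + 2*55.845 + 3*28.085 + 12*15.999 = 508.167 g/mol, of which 120.234 g is Ca.
So Ca makes up 120.234/508.167 = 0.2366 of the mass, i.e. 23.66%.

23.66 weight percent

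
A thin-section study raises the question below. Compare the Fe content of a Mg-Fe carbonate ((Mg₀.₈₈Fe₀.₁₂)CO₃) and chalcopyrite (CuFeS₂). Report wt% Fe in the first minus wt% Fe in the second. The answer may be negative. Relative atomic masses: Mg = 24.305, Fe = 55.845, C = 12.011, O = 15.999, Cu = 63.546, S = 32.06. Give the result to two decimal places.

First mineral: 6.701 g Fe in 88.098 g formula = 7.61 wt% Fe.
Second mineral: 55.845 g Fe in 183.511 g formula = 30.43 wt% Fe.
7.61% − 30.43% gives a difference of -22.82 percentage points.

-22.82 percentage points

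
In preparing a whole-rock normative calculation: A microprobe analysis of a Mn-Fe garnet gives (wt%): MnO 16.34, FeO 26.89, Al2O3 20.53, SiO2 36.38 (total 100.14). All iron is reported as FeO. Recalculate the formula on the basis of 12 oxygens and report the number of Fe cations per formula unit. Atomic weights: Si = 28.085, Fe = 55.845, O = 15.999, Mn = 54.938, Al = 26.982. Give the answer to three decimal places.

16.34 wt% MnO ÷ 70.937 g/mol = 0.23035 mol, giving 0.23035 Mn and 0.23035 O.
26.89 wt% FeO ÷ 71.844 g/mol = 0.37428 mol, giving 0.37428 Fe and 0.37428 O.
20.53 wt% Al2O3 ÷ 101.961 g/mol = 0.20135 mol, giving 0.40270 Al and 0.60405 O.
36.38 wt% SiO2 ÷ 60.083 g/mol = 0.60550 mol, giving 0.60550 Si and 1.21100 O.
Oxygen sums to 2.41968; scaling by 12/2.41968 = 4.95933 puts the formula on 12 O.
Fe: 0.37428 × 4.95933 = 1.856 atoms per formula unit.

1.856 Fe apfu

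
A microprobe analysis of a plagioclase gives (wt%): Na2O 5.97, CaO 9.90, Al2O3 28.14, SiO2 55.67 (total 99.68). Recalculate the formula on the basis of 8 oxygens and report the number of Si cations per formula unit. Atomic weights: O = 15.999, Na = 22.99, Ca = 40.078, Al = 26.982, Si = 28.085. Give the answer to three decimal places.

2.509 Si apfu

Na2O (M=61.979): mol = 0.09632; Na = 0.19264, O = 0.09632.
CaO (M=56.077): mol = 0.17654; Ca = 0.17654, O = 0.17654.
Al2O3 (M=101.961): mol = 0.27599; Al = 0.55198, O = 0.82797.
SiO2 (M=60.083): mol = 0.92655; Si = 0.92655, O = 1.85310.
ΣO = 2.95393; factor = 8/ΣO = 2.70826.
Si apfu = 0.92655 × 2.70826 = 2.509.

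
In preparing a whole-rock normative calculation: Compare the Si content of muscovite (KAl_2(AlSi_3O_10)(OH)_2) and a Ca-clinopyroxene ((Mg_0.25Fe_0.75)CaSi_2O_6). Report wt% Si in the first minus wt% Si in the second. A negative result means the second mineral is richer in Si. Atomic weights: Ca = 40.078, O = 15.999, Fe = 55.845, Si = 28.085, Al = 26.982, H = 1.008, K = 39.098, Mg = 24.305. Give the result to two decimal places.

Si in KAl_2(AlSi_3O_10)(OH)_2: molar mass 398.303 g/mol; 3×28.085 = 84.255 g → 21.15 wt%.
Si in (Mg_0.25Fe_0.75)CaSi_2O_6: molar mass 240.202 g/mol; 2×28.085 = 56.170 g → 23.38 wt%.
Difference = 21.15 − 23.38 = -2.23 percentage points.

-2.23 percentage points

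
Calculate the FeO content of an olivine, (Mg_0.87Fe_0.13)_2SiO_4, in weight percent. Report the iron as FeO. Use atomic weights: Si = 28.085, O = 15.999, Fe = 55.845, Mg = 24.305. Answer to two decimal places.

12.55 wt%

M((Mg_0.87Fe_0.13)_2SiO_4) = 148.891 g/mol; M(FeO) = 71.844 g/mol.
Moles FeO per formula unit = 0.26 Fe ÷ 1 = 0.2600.
FeO fraction = (0.2600 × 71.844) / 148.891 = 18.679/148.891 = 0.1255.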